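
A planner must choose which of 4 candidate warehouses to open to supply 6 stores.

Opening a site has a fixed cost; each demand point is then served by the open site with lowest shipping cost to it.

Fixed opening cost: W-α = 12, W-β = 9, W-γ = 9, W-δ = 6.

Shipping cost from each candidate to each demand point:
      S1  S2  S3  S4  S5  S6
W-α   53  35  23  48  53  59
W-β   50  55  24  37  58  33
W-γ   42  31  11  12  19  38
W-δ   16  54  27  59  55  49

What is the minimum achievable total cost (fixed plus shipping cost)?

Open {W-γ, W-δ}: assign each demand point to its cheapest open site.
  S1→W-δ 16, S2→W-γ 31, S3→W-γ 11, S4→W-γ 12, S5→W-γ 19, S6→W-γ 38
  shipping cost 127, fixed 15 → total 142.
Compare {W-β, W-γ, W-δ}: shipping cost 122 + fixed 24 = 146.
Compare {W-α, W-γ, W-δ}: shipping cost 127 + fixed 27 = 154.
Compare {W-α, W-β, W-γ, W-δ}: shipping cost 122 + fixed 36 = 158.
All other subsets cost ≥ 146. Minimum total cost: 142.

142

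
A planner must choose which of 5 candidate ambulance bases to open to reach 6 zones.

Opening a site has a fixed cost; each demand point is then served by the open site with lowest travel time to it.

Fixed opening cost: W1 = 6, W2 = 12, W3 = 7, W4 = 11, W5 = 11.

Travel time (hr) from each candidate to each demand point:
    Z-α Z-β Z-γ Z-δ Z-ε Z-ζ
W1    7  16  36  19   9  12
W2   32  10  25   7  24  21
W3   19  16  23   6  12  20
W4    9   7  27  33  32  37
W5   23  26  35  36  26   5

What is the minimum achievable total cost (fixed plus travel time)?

Open {W1, W3}: assign each demand point to its cheapest open site.
  Z-α→W1 7, Z-β→W1 16, Z-γ→W3 23, Z-δ→W3 6, Z-ε→W1 9, Z-ζ→W1 12
  travel time 73, fixed 13 → total 86.
Compare {W1, W2}: travel time 70 + fixed 18 = 88.
Compare {W1, W3, W4}: travel time 64 + fixed 24 = 88.
Compare {W1, W3, W5}: travel time 66 + fixed 24 = 90.
All other subsets cost ≥ 88. Minimum total cost: 86.

86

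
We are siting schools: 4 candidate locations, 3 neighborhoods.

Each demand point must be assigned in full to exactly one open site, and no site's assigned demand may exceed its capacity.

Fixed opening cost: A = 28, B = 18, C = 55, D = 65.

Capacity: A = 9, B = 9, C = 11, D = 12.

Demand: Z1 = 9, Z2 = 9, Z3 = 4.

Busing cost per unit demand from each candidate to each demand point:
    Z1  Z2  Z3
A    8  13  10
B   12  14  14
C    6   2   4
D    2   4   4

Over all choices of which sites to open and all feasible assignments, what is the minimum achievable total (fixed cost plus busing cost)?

Open {A, C, D}; cheapest assignment that respects the capacities:
  A (cap 9, load 4): Z3 — cost 4×10 = 40
  C (cap 11, load 9): Z2 — cost 9×2 = 18
  D (cap 12, load 9): Z1 — cost 9×2 = 18
  Shipping 76, fixed 148 → total 224.
  Any other capacity-feasible assignment to {A, C, D} ships for at least 76.
Compare {B, C, D}: its best feasible assignment gives total 230.
Compare {A, B, C, D}: its best feasible assignment gives total 242.
Every other set of open sites that can feasibly serve all demand totals ≥ 230 even under its best assignment. Minimum: 224.

224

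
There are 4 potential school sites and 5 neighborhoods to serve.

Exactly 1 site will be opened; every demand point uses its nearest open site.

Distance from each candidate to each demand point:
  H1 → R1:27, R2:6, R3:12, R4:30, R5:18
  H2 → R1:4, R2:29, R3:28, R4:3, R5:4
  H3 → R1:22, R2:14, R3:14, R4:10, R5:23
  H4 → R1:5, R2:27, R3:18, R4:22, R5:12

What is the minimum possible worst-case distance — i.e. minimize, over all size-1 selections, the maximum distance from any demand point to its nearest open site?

Open {H3}.
  Farthest demand point is R5 at distance 23 (to H3); all others are ≤ 23.
With {H4} the worst case is 27.
With {H2} the worst case is 29.
No size-1 selection achieves below 23.

23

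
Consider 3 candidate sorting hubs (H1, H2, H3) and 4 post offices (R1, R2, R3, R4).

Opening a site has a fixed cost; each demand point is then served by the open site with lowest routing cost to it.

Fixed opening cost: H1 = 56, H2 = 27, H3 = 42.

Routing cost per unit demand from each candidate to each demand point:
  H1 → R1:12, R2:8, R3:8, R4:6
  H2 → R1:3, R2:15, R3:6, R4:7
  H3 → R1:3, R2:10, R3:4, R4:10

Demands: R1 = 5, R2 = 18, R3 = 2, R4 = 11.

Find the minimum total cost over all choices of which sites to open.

320

Open {H1, H2}: assign each demand point to its cheapest open site.
  R1→H2 5×3=15, R2→H1 18×8=144, R3→H2 2×6=12, R4→H1 11×6=66
  routing cost 237, fixed 83 → total 320.
Compare {H1, H3}: routing cost 233 + fixed 98 = 331.
Compare {H1}: routing cost 286 + fixed 56 = 342.
Compare {H2, H3}: routing cost 280 + fixed 69 = 349.
All other subsets cost ≥ 331. Minimum total cost: 320.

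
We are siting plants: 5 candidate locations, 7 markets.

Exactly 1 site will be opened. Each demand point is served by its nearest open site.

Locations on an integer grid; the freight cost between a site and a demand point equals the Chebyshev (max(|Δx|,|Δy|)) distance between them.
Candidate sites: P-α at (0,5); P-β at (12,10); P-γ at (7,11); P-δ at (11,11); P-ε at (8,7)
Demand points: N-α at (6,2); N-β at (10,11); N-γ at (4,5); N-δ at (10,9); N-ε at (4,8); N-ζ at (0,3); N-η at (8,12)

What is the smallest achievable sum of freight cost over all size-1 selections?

Open {P-ε}.
  N-α→P-ε 5, N-β→P-ε 4, N-γ→P-ε 4, N-δ→P-ε 2, N-ε→P-ε 4, N-ζ→P-ε 8, N-η→P-ε 5  ⇒ total 32.
Compare {P-γ}: total 33.
Compare {P-δ}: total 40.
No size-1 selection does better; minimum is 32.

32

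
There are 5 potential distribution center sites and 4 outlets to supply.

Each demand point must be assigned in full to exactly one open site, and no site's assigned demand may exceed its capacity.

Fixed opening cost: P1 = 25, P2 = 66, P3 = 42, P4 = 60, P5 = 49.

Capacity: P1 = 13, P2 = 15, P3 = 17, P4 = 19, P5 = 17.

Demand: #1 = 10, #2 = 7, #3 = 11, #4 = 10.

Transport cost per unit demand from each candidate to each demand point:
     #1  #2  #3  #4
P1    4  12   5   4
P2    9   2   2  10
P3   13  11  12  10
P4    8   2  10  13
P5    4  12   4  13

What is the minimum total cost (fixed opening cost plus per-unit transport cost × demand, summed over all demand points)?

307

Open {P1, P2, P4}; cheapest assignment that respects the capacities:
  P1 (cap 13, load 10): #4 — cost 10×4 = 40
  P2 (cap 15, load 11): #3 — cost 11×2 = 22
  P4 (cap 19, load 17): #1, #2 — cost 10×8 + 7×2 = 94
  Shipping 156, fixed 151 → total 307.
  Any other capacity-feasible assignment to {P1, P2, P4} ships for at least 156.
Compare {P1, P4, P5}: its best feasible assignment gives total 312.
Compare {P1, P2, P4, P5}: its best feasible assignment gives total 316.
Every other set of open sites that can feasibly serve all demand totals ≥ 312 even under its best assignment. Minimum: 307.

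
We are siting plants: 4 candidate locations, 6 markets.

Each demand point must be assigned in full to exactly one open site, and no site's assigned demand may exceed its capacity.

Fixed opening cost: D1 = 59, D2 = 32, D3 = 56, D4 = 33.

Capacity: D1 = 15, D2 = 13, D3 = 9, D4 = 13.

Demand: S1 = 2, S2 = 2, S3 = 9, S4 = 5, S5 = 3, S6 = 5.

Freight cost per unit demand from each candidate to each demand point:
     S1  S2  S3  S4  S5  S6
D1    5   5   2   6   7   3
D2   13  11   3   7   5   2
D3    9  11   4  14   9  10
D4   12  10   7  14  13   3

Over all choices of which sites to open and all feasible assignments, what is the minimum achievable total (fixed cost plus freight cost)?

189

Open {D1, D2}; cheapest assignment that respects the capacities:
  D1 (cap 15, load 13): S1, S2, S3 — cost 2×5 + 2×5 + 9×2 = 38
  D2 (cap 13, load 13): S4, S5, S6 — cost 5×7 + 3×5 + 5×2 = 60
  Shipping 98, fixed 91 → total 189.
  Any other capacity-feasible assignment to {D1, D2} ships for at least 98.
Compare {D1, D2, D4}: its best feasible assignment gives total 222.
Compare {D2, D4}: its best feasible assignment gives total 232.
Every other set of open sites that can feasibly serve all demand totals ≥ 222 even under its best assignment. Minimum: 189.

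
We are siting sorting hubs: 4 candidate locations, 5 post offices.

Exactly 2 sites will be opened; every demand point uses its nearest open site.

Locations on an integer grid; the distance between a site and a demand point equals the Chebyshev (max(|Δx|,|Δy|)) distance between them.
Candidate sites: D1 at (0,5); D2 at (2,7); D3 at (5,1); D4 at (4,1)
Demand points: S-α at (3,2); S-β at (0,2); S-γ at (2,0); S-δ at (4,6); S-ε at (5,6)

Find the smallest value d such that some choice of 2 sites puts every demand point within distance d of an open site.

4

Open {D2, D4}.
  Farthest demand point is S-β at distance 4 (to D4); all others are ≤ 4.
With {D1, D2} the worst case is 5.
With {D1, D3} the worst case is 5.
No size-2 selection achieves below 4.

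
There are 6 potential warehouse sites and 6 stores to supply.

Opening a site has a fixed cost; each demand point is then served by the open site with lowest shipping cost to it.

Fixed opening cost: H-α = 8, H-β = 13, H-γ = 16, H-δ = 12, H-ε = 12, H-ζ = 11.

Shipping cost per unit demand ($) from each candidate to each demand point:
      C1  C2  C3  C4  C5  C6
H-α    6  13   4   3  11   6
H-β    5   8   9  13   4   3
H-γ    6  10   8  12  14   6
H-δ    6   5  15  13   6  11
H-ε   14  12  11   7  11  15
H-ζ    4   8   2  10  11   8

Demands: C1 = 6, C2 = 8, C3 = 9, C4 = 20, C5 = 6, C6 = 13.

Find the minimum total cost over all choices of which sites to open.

249

Open {H-α, H-β, H-δ, H-ζ}: assign each demand point to its cheapest open site.
  C1→H-ζ 6×4=24, C2→H-δ 8×5=40, C3→H-ζ 9×2=18, C4→H-α 20×3=60, C5→H-β 6×4=24, C6→H-β 13×3=39
  shipping cost 205, fixed 44 → total 249.
Compare {H-α, H-β, H-ζ}: shipping cost 229 + fixed 32 = 261.
Compare {H-α, H-β, H-δ, H-ε, H-ζ}: shipping cost 205 + fixed 56 = 261.
Compare {H-α, H-β, H-δ}: shipping cost 229 + fixed 33 = 262.
All other subsets cost ≥ 261. Minimum total cost: 249.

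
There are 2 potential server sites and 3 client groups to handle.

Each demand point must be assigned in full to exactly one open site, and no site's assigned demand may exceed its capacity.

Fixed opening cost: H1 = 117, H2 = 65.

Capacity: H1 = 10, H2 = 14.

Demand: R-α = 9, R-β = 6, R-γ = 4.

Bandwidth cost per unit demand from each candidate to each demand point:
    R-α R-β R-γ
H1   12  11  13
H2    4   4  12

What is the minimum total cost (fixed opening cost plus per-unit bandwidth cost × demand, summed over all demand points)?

332

Open {H1, H2}; cheapest assignment that respects the capacities:
  H1 (cap 10, load 6): R-β — cost 6×11 = 66
  H2 (cap 14, load 13): R-α, R-γ — cost 9×4 + 4×12 = 84
  Shipping 150, fixed 182 → total 332.
  Any other capacity-feasible assignment to {H1, H2} ships for at least 150.
Total demand is 19 and no other set of sites has combined capacity ≥ 19, so {H1, H2} is the only feasible choice of open sites. Minimum: 332.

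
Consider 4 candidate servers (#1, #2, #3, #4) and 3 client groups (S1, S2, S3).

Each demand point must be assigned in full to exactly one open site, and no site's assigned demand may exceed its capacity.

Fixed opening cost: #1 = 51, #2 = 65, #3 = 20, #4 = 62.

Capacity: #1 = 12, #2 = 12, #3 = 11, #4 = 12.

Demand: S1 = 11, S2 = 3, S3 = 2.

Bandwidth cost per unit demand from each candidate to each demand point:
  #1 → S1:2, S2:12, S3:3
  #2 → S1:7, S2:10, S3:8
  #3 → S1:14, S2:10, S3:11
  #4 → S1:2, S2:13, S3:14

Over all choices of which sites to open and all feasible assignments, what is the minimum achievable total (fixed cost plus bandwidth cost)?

145

Open {#1, #3}; cheapest assignment that respects the capacities:
  #1 (cap 12, load 11): S1 — cost 11×2 = 22
  #3 (cap 11, load 5): S2, S3 — cost 3×10 + 2×11 = 52
  Shipping 74, fixed 71 → total 145.
  Any other capacity-feasible assignment to {#1, #3} ships for at least 74.
Compare {#3, #4}: its best feasible assignment gives total 156.
Compare {#1, #4}: its best feasible assignment gives total 177.
Every other set of open sites that can feasibly serve all demand totals ≥ 156 even under its best assignment. Minimum: 145.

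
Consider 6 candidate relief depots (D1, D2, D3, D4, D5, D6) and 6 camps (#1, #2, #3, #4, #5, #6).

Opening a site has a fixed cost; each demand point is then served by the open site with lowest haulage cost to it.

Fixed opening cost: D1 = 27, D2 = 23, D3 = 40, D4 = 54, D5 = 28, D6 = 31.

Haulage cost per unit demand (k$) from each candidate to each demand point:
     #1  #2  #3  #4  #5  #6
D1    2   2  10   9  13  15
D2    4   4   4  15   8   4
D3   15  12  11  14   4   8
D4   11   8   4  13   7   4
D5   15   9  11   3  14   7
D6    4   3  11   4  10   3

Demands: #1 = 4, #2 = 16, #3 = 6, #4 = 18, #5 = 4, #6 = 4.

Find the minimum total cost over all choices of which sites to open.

Open {D1, D2, D5}: assign each demand point to its cheapest open site.
  #1→D1 4×2=8, #2→D1 16×2=32, #3→D2 6×4=24, #4→D5 18×3=54, #5→D2 4×8=32, #6→D2 4×4=16
  haulage cost 166, fixed 78 → total 244.
Compare {D2, D5}: haulage cost 206 + fixed 51 = 257.
Compare {D2, D6}: haulage cost 204 + fixed 54 = 258.
Compare {D1, D2, D6}: haulage cost 180 + fixed 81 = 261.
All other subsets cost ≥ 257. Minimum total cost: 244.

244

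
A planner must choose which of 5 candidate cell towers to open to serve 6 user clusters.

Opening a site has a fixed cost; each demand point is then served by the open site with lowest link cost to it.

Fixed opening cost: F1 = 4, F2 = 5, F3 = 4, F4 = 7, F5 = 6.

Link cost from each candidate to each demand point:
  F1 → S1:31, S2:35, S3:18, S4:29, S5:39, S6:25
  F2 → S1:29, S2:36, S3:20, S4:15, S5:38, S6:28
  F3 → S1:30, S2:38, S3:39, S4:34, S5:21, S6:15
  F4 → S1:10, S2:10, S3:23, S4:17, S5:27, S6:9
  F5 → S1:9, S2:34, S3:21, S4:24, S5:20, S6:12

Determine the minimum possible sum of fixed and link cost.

99

Open {F4, F5}: assign each demand point to its cheapest open site.
  S1→F5 9, S2→F4 10, S3→F5 21, S4→F4 17, S5→F5 20, S6→F4 9
  link cost 86, fixed 13 → total 99.
Compare {F1, F3, F4}: link cost 85 + fixed 15 = 100.
Compare {F1, F4, F5}: link cost 83 + fixed 17 = 100.
Compare {F3, F4}: link cost 90 + fixed 11 = 101.
All other subsets cost ≥ 100. Minimum total cost: 99.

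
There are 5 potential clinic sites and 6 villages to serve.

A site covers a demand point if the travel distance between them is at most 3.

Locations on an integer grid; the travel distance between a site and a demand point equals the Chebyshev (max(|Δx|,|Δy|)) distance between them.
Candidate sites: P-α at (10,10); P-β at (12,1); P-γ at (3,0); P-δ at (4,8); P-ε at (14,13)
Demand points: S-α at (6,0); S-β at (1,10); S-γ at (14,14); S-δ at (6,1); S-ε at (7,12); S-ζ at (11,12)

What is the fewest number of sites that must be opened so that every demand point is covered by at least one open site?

Coverage sets (demand points within 3 of each site):
  P-α: {S-ε, S-ζ}
  P-β: {}
  P-γ: {S-α, S-δ}
  P-δ: {S-β}
  P-ε: {S-γ, S-ζ}
No 3 sites suffice: every size-3 union leaves at least one demand point uncovered.
But {P-α, P-γ, P-δ, P-ε} covers everything, so the minimum is 4.

4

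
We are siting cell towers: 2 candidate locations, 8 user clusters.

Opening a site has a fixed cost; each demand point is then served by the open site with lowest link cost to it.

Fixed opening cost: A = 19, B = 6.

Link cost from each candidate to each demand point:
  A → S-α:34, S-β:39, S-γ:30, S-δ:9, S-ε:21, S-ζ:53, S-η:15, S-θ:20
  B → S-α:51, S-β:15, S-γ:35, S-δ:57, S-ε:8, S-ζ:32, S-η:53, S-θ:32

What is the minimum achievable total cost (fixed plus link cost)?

Open {A, B}: assign each demand point to its cheapest open site.
  S-α→A 34, S-β→B 15, S-γ→A 30, S-δ→A 9, S-ε→B 8, S-ζ→B 32, S-η→A 15, S-θ→A 20
  link cost 163, fixed 25 → total 188.
Compare {A}: link cost 221 + fixed 19 = 240.
Compare {B}: link cost 283 + fixed 6 = 289.

188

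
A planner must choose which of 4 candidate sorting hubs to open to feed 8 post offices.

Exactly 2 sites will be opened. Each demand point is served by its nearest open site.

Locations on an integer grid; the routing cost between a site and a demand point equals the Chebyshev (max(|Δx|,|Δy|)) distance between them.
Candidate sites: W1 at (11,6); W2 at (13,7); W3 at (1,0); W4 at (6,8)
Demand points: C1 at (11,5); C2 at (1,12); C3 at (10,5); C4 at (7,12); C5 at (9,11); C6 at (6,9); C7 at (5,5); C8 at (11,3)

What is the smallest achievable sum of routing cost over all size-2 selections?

21

Open {W1, W4}.
  C1→W1 1, C2→W4 5, C3→W1 1, C4→W4 4, C5→W4 3, C6→W4 1, C7→W4 3, C8→W1 3  ⇒ total 21.
Compare {W2, W4}: total 25.
Compare {W3, W4}: total 30.
No size-2 selection does better; minimum is 21.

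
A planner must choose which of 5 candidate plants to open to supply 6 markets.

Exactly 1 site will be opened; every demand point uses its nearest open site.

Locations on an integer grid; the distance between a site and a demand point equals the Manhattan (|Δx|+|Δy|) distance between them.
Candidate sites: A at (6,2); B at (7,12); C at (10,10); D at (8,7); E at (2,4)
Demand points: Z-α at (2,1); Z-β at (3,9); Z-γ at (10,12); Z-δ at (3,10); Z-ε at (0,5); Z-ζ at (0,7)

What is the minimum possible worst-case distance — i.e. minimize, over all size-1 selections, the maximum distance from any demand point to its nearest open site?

Open {D}.
  Farthest demand point is Z-α at distance 12 (to D); all others are ≤ 12.
With {A} the worst case is 14.
With {B} the worst case is 16.
No size-1 selection achieves below 12.

12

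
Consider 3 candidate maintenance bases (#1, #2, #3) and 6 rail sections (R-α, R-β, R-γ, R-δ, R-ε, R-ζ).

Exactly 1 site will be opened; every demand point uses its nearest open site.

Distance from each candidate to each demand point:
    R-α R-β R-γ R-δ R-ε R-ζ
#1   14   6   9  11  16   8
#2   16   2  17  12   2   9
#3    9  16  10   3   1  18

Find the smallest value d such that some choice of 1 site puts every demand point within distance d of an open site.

Open {#1}.
  Farthest demand point is R-ε at distance 16 (to #1); all others are ≤ 16.
With {#2} the worst case is 17.
With {#3} the worst case is 18.
No size-1 selection achieves below 16.

16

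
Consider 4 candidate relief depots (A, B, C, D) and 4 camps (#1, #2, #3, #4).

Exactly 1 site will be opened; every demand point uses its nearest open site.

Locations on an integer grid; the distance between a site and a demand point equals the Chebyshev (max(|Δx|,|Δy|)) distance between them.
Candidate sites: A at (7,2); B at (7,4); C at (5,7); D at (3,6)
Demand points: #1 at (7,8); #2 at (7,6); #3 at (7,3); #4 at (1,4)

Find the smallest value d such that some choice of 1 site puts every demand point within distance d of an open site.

Open {C}.
  Farthest demand point is #3 at distance 4 (to C); all others are ≤ 4.
With {D} the worst case is 4.
With {A} the worst case is 6.
No size-1 selection achieves below 4.

4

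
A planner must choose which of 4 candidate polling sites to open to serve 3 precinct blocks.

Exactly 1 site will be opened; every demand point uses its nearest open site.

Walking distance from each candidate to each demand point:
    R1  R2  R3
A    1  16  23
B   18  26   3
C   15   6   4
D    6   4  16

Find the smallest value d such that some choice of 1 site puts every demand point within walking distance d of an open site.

Open {C}.
  Farthest demand point is R1 at walking distance 15 (to C); all others are ≤ 15.
With {D} the worst case is 16.
With {A} the worst case is 23.
No size-1 selection achieves below 15.

15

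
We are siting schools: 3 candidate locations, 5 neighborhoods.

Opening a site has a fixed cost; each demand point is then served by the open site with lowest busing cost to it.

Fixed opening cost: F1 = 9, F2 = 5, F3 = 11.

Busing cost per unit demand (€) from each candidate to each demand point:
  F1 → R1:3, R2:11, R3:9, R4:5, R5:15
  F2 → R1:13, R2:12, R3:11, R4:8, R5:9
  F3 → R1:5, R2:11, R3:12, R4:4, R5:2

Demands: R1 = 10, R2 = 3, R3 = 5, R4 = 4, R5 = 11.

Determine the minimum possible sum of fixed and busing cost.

166

Open {F1, F3}: assign each demand point to its cheapest open site.
  R1→F1 10×3=30, R2→F1 3×11=33, R3→F1 5×9=45, R4→F3 4×4=16, R5→F3 11×2=22
  busing cost 146, fixed 20 → total 166.
Compare {F1, F2, F3}: busing cost 146 + fixed 25 = 171.
Compare {F3}: busing cost 181 + fixed 11 = 192.
Compare {F2, F3}: busing cost 176 + fixed 16 = 192.
All other subsets cost ≥ 171. Minimum total cost: 166.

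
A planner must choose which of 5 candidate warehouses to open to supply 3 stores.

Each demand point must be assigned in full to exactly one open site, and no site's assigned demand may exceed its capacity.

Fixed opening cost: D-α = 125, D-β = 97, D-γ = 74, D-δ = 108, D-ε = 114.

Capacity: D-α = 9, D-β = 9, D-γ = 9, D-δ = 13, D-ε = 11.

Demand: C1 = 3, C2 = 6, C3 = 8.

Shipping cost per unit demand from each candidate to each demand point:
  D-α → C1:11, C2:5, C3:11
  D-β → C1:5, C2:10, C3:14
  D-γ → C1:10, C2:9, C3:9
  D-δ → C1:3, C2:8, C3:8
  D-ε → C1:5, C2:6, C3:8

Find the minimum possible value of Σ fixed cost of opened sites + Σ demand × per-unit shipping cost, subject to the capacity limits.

Open {D-γ, D-δ}; cheapest assignment that respects the capacities:
  D-γ (cap 9, load 6): C2 — cost 6×9 = 54
  D-δ (cap 13, load 11): C1, C3 — cost 3×3 + 8×8 = 73
  Shipping 127, fixed 182 → total 309.
  Any other capacity-feasible assignment to {D-γ, D-δ} ships for at least 127.
Compare {D-γ, D-ε}: its best feasible assignment gives total 311.
Compare {D-β, D-γ}: its best feasible assignment gives total 318.
Every other set of open sites that can feasibly serve all demand totals ≥ 311 even under its best assignment. Minimum: 309.

309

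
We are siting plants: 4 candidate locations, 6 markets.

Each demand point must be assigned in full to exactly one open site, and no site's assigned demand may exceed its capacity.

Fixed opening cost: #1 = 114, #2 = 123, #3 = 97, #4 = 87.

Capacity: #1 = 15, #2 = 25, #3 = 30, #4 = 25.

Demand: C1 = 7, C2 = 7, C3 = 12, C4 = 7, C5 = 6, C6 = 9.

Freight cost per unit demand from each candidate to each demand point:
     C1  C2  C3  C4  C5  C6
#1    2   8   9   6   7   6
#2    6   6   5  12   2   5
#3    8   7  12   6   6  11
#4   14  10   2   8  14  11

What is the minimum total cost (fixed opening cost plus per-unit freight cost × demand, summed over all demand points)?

490

Open {#3, #4}; cheapest assignment that respects the capacities:
  #3 (cap 30, load 27): C1, C2, C4, C5 — cost 7×8 + 7×7 + 7×6 + 6×6 = 183
  #4 (cap 25, load 21): C3, C6 — cost 12×2 + 9×11 = 123
  Shipping 306, fixed 184 → total 490.
  Any other capacity-feasible assignment to {#3, #4} ships for at least 306.
Compare {#2, #4}: its best feasible assignment gives total 503.
Compare {#1, #2, #4}: its best feasible assignment gives total 503.
Every other set of open sites that can feasibly serve all demand totals ≥ 503 even under its best assignment. Minimum: 490.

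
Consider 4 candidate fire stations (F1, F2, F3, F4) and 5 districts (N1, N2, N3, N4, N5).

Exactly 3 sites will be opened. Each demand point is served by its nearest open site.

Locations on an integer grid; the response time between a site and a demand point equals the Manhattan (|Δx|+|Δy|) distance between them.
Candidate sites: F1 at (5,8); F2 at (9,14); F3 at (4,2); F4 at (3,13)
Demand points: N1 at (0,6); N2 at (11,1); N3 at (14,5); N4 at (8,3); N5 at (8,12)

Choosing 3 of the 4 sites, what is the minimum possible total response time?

Open {F1, F2, F3}.
  N1→F1 7, N2→F3 8, N3→F1 12, N4→F3 5, N5→F2 3  ⇒ total 35.
Compare {F2, F3, F4}: total 37.
Compare {F1, F3, F4}: total 38.
No size-3 selection does better; minimum is 35.

35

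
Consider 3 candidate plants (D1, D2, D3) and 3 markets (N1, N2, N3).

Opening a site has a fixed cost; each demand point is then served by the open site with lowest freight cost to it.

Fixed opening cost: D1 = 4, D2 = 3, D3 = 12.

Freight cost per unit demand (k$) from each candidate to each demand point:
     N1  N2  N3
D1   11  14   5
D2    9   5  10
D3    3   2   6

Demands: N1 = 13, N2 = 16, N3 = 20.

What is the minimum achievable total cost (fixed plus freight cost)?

Open {D1, D3}: assign each demand point to its cheapest open site.
  N1→D3 13×3=39, N2→D3 16×2=32, N3→D1 20×5=100
  freight cost 171, fixed 16 → total 187.
Compare {D1, D2, D3}: freight cost 171 + fixed 19 = 190.
Compare {D3}: freight cost 191 + fixed 12 = 203.
Compare {D2, D3}: freight cost 191 + fixed 15 = 206.
All other subsets cost ≥ 190. Minimum total cost: 187.

187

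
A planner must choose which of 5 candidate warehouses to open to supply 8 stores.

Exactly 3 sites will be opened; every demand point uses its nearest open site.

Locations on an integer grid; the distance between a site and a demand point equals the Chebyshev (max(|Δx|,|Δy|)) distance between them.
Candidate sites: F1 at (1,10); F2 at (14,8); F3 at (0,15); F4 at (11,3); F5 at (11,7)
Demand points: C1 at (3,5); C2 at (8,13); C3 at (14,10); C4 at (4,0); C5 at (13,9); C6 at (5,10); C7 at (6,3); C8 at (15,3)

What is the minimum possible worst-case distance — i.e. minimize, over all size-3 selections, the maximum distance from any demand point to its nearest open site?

Open {F1, F2, F4}.
  Farthest demand point is C4 at distance 7 (to F4); all others are ≤ 7.
With {F1, F2, F5} the worst case is 7.
With {F1, F3, F4} the worst case is 7.
No size-3 selection achieves below 7.

7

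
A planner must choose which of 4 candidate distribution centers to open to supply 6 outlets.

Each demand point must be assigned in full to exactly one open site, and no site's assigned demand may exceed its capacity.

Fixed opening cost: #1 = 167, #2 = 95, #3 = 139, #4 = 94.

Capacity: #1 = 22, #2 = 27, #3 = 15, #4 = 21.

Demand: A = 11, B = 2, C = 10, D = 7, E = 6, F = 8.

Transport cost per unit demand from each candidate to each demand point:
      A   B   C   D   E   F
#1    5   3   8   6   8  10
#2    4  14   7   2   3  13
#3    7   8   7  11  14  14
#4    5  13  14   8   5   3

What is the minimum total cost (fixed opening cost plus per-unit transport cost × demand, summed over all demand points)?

Open {#2, #4}; cheapest assignment that respects the capacities:
  #2 (cap 27, load 23): C, D, E — cost 10×7 + 7×2 + 6×3 = 102
  #4 (cap 21, load 21): A, B, F — cost 11×5 + 2×13 + 8×3 = 105
  Shipping 207, fixed 189 → total 396.
  Any other capacity-feasible assignment to {#2, #4} ships for at least 207.
Compare {#1, #2}: its best feasible assignment gives total 504.
Compare {#2, #3, #4}: its best feasible assignment gives total 514.
Every other set of open sites that can feasibly serve all demand totals ≥ 504 even under its best assignment. Minimum: 396.

396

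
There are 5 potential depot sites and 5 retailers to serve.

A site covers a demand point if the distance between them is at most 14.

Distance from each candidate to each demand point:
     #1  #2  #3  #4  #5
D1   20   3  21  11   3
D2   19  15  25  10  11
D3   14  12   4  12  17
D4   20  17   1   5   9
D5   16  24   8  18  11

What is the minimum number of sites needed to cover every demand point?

2

Coverage sets (demand points within 14 of each site):
  D1: {#2, #4, #5}
  D2: {#4, #5}
  D3: {#1, #2, #3, #4}
  D4: {#3, #4, #5}
  D5: {#3, #5}
No single site covers all 5 demand points.
But {D1, D3} covers everything, so the minimum is 2.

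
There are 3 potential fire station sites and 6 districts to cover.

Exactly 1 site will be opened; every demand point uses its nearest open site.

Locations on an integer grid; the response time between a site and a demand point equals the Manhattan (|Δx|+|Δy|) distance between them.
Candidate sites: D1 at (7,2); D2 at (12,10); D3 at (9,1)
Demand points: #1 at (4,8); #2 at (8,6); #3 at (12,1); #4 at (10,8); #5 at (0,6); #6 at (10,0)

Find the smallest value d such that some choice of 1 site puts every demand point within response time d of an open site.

11

Open {D1}.
  Farthest demand point is #5 at response time 11 (to D1); all others are ≤ 11.
With {D3} the worst case is 14.
With {D2} the worst case is 16.
No size-1 selection achieves below 11.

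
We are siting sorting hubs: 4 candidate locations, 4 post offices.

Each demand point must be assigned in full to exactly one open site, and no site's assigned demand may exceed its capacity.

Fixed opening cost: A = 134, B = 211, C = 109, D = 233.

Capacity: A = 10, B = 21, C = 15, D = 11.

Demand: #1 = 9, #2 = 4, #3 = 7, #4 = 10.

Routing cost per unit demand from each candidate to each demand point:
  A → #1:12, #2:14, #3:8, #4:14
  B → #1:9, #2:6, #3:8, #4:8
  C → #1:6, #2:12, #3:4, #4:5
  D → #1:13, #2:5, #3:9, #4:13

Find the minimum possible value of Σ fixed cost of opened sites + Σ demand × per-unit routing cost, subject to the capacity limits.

Open {B, C}; cheapest assignment that respects the capacities:
  B (cap 21, load 20): #1, #2, #3 — cost 9×9 + 4×6 + 7×8 = 161
  C (cap 15, load 10): #4 — cost 10×5 = 50
  Shipping 211, fixed 320 → total 531.
  Any other capacity-feasible assignment to {B, C} ships for at least 211.
Compare {A, B}: its best feasible assignment gives total 613.
Compare {A, B, C}: its best feasible assignment gives total 665.
Every other set of open sites that can feasibly serve all demand totals ≥ 613 even under its best assignment. Minimum: 531.

531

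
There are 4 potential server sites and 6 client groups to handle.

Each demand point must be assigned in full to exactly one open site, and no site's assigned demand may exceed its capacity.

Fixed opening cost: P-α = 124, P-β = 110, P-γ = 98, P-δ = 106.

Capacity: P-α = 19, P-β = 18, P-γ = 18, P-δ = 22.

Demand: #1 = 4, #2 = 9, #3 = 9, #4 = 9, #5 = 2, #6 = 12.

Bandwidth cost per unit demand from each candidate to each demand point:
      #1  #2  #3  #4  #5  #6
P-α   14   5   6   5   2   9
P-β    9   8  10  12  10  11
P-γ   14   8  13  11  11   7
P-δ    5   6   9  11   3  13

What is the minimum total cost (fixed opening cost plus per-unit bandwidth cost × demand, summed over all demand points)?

Open {P-α, P-γ, P-δ}; cheapest assignment that respects the capacities:
  P-α (cap 19, load 18): #3, #4 — cost 9×6 + 9×5 = 99
  P-γ (cap 18, load 12): #6 — cost 12×7 = 84
  P-δ (cap 22, load 15): #1, #2, #5 — cost 4×5 + 9×6 + 2×3 = 80
  Shipping 263, fixed 328 → total 591.
  Any other capacity-feasible assignment to {P-α, P-γ, P-δ} ships for at least 263.
Compare {P-α, P-β, P-γ}: its best feasible assignment gives total 643.
Compare {P-α, P-β, P-δ}: its best feasible assignment gives total 651.
Every other set of open sites that can feasibly serve all demand totals ≥ 643 even under its best assignment. Minimum: 591.

591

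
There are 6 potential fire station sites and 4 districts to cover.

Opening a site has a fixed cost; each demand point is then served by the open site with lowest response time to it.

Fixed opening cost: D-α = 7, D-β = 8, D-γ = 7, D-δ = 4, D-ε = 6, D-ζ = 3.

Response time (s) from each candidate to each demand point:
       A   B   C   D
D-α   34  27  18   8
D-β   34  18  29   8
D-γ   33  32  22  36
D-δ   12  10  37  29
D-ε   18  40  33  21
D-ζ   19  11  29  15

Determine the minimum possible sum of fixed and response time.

Open {D-α, D-δ}: assign each demand point to its cheapest open site.
  A→D-δ 12, B→D-δ 10, C→D-α 18, D→D-α 8
  response time 48, fixed 11 → total 59.
Compare {D-α, D-δ, D-ζ}: response time 48 + fixed 14 = 62.
Compare {D-α, D-δ, D-ε}: response time 48 + fixed 17 = 65.
Compare {D-α, D-ζ}: response time 56 + fixed 10 = 66.
All other subsets cost ≥ 62. Minimum total cost: 59.

59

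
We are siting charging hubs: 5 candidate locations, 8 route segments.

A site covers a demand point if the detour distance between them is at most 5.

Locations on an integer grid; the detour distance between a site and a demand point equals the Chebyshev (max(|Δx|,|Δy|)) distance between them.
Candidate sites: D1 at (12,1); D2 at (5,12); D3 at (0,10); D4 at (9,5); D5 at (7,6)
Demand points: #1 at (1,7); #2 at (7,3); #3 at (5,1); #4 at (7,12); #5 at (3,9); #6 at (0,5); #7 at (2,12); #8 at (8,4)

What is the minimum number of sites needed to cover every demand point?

3

Coverage sets (demand points within 5 of each site):
  D1: {#2, #8}
  D2: {#1, #4, #5, #7}
  D3: {#1, #5, #6, #7}
  D4: {#2, #3, #8}
  D5: {#2, #3, #5, #8}
No 2 sites suffice: every size-2 union leaves at least one demand point uncovered.
But {D2, D3, D4} covers everything, so the minimum is 3.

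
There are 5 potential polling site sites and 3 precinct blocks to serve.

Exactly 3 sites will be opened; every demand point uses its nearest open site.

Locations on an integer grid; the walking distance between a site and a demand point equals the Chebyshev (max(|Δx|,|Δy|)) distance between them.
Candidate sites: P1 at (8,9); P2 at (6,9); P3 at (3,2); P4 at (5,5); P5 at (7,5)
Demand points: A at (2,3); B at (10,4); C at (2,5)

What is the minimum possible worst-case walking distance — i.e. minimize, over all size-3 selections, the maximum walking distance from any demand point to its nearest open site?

Open {P1, P3, P5}.
  Farthest demand point is B at walking distance 3 (to P5); all others are ≤ 3.
With {P1, P4, P5} the worst case is 3.
With {P2, P3, P5} the worst case is 3.
No size-3 selection achieves below 3.

3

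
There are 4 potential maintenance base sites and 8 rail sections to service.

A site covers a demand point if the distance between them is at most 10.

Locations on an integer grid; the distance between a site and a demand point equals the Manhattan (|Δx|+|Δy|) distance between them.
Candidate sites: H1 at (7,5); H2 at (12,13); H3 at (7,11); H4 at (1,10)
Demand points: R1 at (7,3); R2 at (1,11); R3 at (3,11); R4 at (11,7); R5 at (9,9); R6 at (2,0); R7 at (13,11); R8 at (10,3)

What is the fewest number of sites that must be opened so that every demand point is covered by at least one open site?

2

Coverage sets (demand points within 10 of each site):
  H1: {R1, R3, R4, R5, R6, R8}
  H2: {R4, R5, R7}
  H3: {R1, R2, R3, R4, R5, R7}
  H4: {R2, R3, R5}
No single site covers all 8 demand points.
But {H1, H3} covers everything, so the minimum is 2.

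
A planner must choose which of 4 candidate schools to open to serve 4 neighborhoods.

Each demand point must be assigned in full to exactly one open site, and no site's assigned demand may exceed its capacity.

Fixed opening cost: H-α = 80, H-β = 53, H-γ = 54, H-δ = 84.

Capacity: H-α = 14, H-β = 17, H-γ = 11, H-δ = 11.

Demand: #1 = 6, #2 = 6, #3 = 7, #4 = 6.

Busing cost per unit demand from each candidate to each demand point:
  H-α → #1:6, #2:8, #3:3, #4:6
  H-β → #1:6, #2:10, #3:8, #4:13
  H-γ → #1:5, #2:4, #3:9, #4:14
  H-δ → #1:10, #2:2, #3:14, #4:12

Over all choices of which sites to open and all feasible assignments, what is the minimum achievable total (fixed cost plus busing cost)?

286

Open {H-α, H-β}; cheapest assignment that respects the capacities:
  H-α (cap 14, load 13): #3, #4 — cost 7×3 + 6×6 = 57
  H-β (cap 17, load 12): #1, #2 — cost 6×6 + 6×10 = 96
  Shipping 153, fixed 133 → total 286.
  Any other capacity-feasible assignment to {H-α, H-β} ships for at least 153.
Compare {H-α, H-β, H-γ}: its best feasible assignment gives total 304.
Compare {H-α, H-γ, H-δ}: its best feasible assignment gives total 317.
Every other set of open sites that can feasibly serve all demand totals ≥ 304 even under its best assignment. Minimum: 286.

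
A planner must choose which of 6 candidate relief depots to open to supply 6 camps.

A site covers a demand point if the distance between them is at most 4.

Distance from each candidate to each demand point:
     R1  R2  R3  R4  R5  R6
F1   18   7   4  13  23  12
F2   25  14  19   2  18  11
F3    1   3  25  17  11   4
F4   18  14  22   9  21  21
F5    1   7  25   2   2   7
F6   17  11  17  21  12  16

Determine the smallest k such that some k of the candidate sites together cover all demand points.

3

Coverage sets (demand points within 4 of each site):
  F1: {R3}
  F2: {R4}
  F3: {R1, R2, R6}
  F4: {}
  F5: {R1, R4, R5}
  F6: {}
No 2 sites suffice: every size-2 union leaves at least one demand point uncovered.
But {F1, F3, F5} covers everything, so the minimum is 3.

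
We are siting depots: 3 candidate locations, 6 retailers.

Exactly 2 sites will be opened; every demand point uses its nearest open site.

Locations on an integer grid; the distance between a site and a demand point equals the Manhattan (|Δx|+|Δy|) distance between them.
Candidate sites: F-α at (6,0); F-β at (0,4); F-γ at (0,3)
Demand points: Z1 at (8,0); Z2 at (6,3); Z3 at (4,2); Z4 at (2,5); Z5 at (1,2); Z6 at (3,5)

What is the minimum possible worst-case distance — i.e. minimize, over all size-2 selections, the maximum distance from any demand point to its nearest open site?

Open {F-α, F-β}.
  Farthest demand point is Z3 at distance 4 (to F-α); all others are ≤ 4.
With {F-α, F-γ} the worst case is 5.
With {F-β, F-γ} the worst case is 11.
No size-2 selection achieves below 4.

4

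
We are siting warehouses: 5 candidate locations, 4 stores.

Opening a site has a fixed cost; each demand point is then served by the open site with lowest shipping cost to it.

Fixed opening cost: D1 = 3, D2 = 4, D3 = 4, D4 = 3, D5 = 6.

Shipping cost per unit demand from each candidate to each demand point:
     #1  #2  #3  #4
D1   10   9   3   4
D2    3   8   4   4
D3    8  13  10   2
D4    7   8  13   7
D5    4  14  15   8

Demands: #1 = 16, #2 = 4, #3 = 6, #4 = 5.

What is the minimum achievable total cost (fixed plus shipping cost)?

119

Open {D1, D2, D3}: assign each demand point to its cheapest open site.
  #1→D2 16×3=48, #2→D2 4×8=32, #3→D1 6×3=18, #4→D3 5×2=10
  shipping cost 108, fixed 11 → total 119.
Compare {D2, D3}: shipping cost 114 + fixed 8 = 122.
Compare {D1, D2, D3, D4}: shipping cost 108 + fixed 14 = 122.
Compare {D1, D2}: shipping cost 118 + fixed 7 = 125.
All other subsets cost ≥ 122. Minimum total cost: 119.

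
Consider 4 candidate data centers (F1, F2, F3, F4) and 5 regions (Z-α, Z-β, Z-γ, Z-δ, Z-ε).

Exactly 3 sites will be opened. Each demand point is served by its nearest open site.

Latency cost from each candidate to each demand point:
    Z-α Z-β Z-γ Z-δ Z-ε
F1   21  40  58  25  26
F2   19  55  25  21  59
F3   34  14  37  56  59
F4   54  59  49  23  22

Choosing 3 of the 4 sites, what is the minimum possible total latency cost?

101

Open {F2, F3, F4}.
  Z-α→F2 19, Z-β→F3 14, Z-γ→F2 25, Z-δ→F2 21, Z-ε→F4 22  ⇒ total 101.
Compare {F1, F2, F3}: total 105.
Compare {F1, F3, F4}: total 117.
No size-3 selection does better; minimum is 101.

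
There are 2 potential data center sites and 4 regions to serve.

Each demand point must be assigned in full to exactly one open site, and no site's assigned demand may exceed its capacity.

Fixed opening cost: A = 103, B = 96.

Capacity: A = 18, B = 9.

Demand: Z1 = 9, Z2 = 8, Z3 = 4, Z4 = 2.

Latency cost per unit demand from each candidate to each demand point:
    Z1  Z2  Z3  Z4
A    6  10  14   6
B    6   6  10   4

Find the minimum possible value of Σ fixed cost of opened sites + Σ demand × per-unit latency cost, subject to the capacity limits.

369

Open {A, B}; cheapest assignment that respects the capacities:
  A (cap 18, load 15): Z1, Z3, Z4 — cost 9×6 + 4×14 + 2×6 = 122
  B (cap 9, load 8): Z2 — cost 8×6 = 48
  Shipping 170, fixed 199 → total 369.
  Any other capacity-feasible assignment to {A, B} ships for at least 170.
Total demand is 23 and no other set of sites has combined capacity ≥ 23, so {A, B} is the only feasible choice of open sites. Minimum: 369.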